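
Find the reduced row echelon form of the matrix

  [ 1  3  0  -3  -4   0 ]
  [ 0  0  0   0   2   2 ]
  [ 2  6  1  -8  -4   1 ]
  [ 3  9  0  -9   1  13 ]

[[1, 3, 0, -3, 0, 4], [0, 0, 1, -2, 0, -3], [0, 0, 0, 0, 1, 1], [0, 0, 0, 0, 0, 0]]

r3 → r3 − 2·r1
  [ 1  3  0  -3  -4   0 ]
  [ 0  0  0   0   2   2 ]
  [ 0  0  1  -2   4   1 ]
  [ 3  9  0  -9   1  13 ]
r4 → r4 − 3·r1
  [ 1  3  0  -3  -4   0 ]
  [ 0  0  0   0   2   2 ]
  [ 0  0  1  -2   4   1 ]
  [ 0  0  0   0  13  13 ]
r2 <-> r3
  [ 1  3  0  -3  -4   0 ]
  [ 0  0  1  -2   4   1 ]
  [ 0  0  0   0   2   2 ]
  [ 0  0  0   0  13  13 ]
r3 → 1/2·r3
  [ 1  3  0  -3  -4   0 ]
  [ 0  0  1  -2   4   1 ]
  [ 0  0  0   0   1   1 ]
  [ 0  0  0   0  13  13 ]
r4 → r4 − 13·r3
  [ 1  3  0  -3  -4  0 ]
  [ 0  0  1  -2   4  1 ]
  [ 0  0  0   0   1  1 ]
  [ 0  0  0   0   0  0 ]
r2 → r2 − 4·r3
  [ 1  3  0  -3  -4   0 ]
  [ 0  0  1  -2   0  -3 ]
  [ 0  0  0   0   1   1 ]
  [ 0  0  0   0   0   0 ]
r1 → r1 + 4·r3
  [ 1  3  0  -3  0   4 ]
  [ 0  0  1  -2  0  -3 ]
  [ 0  0  0   0  1   1 ]
  [ 0  0  0   0  0   0 ]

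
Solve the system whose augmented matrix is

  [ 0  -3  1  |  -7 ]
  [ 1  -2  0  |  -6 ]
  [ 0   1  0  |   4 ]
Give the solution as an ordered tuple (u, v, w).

(2, 4, 5)

R1 <=> R2
  [ 1  -2  0  |  -6 ]
  [ 0  -3  1  |  -7 ]
  [ 0   1  0  |   4 ]
R2 := -1/3·R2
  [ 1  -2     0  |   -6 ]
  [ 0   1  -1/3  |  7/3 ]
  [ 0   1     0  |    4 ]
R3 := R3 − R2
  [ 1  -2     0  |   -6 ]
  [ 0   1  -1/3  |  7/3 ]
  [ 0   0   1/3  |  5/3 ]
R3 := 3·R3
  [ 1  -2     0  |   -6 ]
  [ 0   1  -1/3  |  7/3 ]
  [ 0   0     1  |    5 ]
R2 := R2 + 1/3·R3
  [ 1  -2  0  |  -6 ]
  [ 0   1  0  |   4 ]
  [ 0   0  1  |   5 ]
R1 := R1 + 2·R2
  [ 1  0  0  |  2 ]
  [ 0  1  0  |  4 ]
  [ 0  0  1  |  5 ]
Reading off the last column: u = 2, v = 4, w = 5.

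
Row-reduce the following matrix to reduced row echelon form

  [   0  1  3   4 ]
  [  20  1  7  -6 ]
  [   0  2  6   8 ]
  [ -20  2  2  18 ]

R1 <=> R2
  [  20  1  7  -6 ]
  [   0  1  3   4 ]
  [   0  2  6   8 ]
  [ -20  2  2  18 ]
R1 -> 1/20·R1
  [   1  1/20  7/20  -3/10 ]
  [   0     1     3      4 ]
  [   0     2     6      8 ]
  [ -20     2     2     18 ]
R4 -> R4 + 20·R1
  [ 1  1/20  7/20  -3/10 ]
  [ 0     1     3      4 ]
  [ 0     2     6      8 ]
  [ 0     3     9     12 ]
R3 -> R3 − 2·R2
  [ 1  1/20  7/20  -3/10 ]
  [ 0     1     3      4 ]
  [ 0     0     0      0 ]
  [ 0     3     9     12 ]
R4 -> R4 − 3·R2
  [ 1  1/20  7/20  -3/10 ]
  [ 0     1     3      4 ]
  [ 0     0     0      0 ]
  [ 0     0     0      0 ]
R1 -> R1 − 1/20·R2
  [ 1  0  1/5  -1/2 ]
  [ 0  1    3     4 ]
  [ 0  0    0     0 ]
  [ 0  0    0     0 ]

[[1, 0, 1/5, -1/2], [0, 1, 3, 4], [0, 0, 0, 0], [0, 0, 0, 0]]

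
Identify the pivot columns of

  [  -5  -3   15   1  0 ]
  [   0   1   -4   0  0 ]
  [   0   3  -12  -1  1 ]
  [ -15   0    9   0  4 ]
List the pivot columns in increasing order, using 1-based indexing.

R1 ← -1/5·R1
  [   1  3/5   -3  -1/5  0 ]
  [   0    1   -4     0  0 ]
  [   0    3  -12    -1  1 ]
  [ -15    0    9     0  4 ]
R4 ← R4 + 15·R1
  [ 1  3/5   -3  -1/5  0 ]
  [ 0    1   -4     0  0 ]
  [ 0    3  -12    -1  1 ]
  [ 0    9  -36    -3  4 ]
R3 ← R3 − 3·R2
  [ 1  3/5   -3  -1/5  0 ]
  [ 0    1   -4     0  0 ]
  [ 0    0    0    -1  1 ]
  [ 0    9  -36    -3  4 ]
R4 ← R4 − 9·R2
  [ 1  3/5  -3  -1/5  0 ]
  [ 0    1  -4     0  0 ]
  [ 0    0   0    -1  1 ]
  [ 0    0   0    -3  4 ]
R3 ← -1·R3
  [ 1  3/5  -3  -1/5   0 ]
  [ 0    1  -4     0   0 ]
  [ 0    0   0     1  -1 ]
  [ 0    0   0    -3   4 ]
R4 ← R4 + 3·R3
  [ 1  3/5  -3  -1/5   0 ]
  [ 0    1  -4     0   0 ]
  [ 0    0   0     1  -1 ]
  [ 0    0   0     0   1 ]
R3 ← R3 + R4
  [ 1  3/5  -3  -1/5  0 ]
  [ 0    1  -4     0  0 ]
  [ 0    0   0     1  0 ]
  [ 0    0   0     0  1 ]
R1 ← R1 + 1/5·R3
  [ 1  3/5  -3  0  0 ]
  [ 0    1  -4  0  0 ]
  [ 0    0   0  1  0 ]
  [ 0    0   0  0  1 ]
R1 ← R1 − 3/5·R2
  [ 1  0  -3/5  0  0 ]
  [ 0  1    -4  0  0 ]
  [ 0  0     0  1  0 ]
  [ 0  0     0  0  1 ]
Pivot columns are the columns containing a leading 1.

1, 2, 4, 5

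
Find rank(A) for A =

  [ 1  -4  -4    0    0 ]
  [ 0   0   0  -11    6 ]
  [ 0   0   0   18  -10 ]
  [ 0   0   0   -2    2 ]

Multiply r2 by -1/11.
  [ 1  -4  -4   0      0 ]
  [ 0   0   0   1  -6/11 ]
  [ 0   0   0  18    -10 ]
  [ 0   0   0  -2      2 ]
Subtract 18 times r2 from r3.
  [ 1  -4  -4   0      0 ]
  [ 0   0   0   1  -6/11 ]
  [ 0   0   0   0  -2/11 ]
  [ 0   0   0  -2      2 ]
Add 2 times r2 to r4.
  [ 1  -4  -4  0      0 ]
  [ 0   0   0  1  -6/11 ]
  [ 0   0   0  0  -2/11 ]
  [ 0   0   0  0  10/11 ]
Multiply r3 by -11/2.
  [ 1  -4  -4  0      0 ]
  [ 0   0   0  1  -6/11 ]
  [ 0   0   0  0      1 ]
  [ 0   0   0  0  10/11 ]
Subtract 10/11 times r3 from r4.
  [ 1  -4  -4  0      0 ]
  [ 0   0   0  1  -6/11 ]
  [ 0   0   0  0      1 ]
  [ 0   0   0  0      0 ]
Add 6/11 times r3 to r2.
  [ 1  -4  -4  0  0 ]
  [ 0   0   0  1  0 ]
  [ 0   0   0  0  1 ]
  [ 0   0   0  0  0 ]
The reduced form has 3 nonzero rows.

rank = 3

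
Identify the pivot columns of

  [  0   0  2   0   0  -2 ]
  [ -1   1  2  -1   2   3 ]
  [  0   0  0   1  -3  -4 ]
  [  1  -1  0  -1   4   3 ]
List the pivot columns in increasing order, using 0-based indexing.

0, 2, 3

r1 <=> r2
  [ -1   1  2  -1   2   3 ]
  [  0   0  2   0   0  -2 ]
  [  0   0  0   1  -3  -4 ]
  [  1  -1  0  -1   4   3 ]
r1 -> -1·r1
  [ 1  -1  -2   1  -2  -3 ]
  [ 0   0   2   0   0  -2 ]
  [ 0   0   0   1  -3  -4 ]
  [ 1  -1   0  -1   4   3 ]
r4 -> r4 − r1
  [ 1  -1  -2   1  -2  -3 ]
  [ 0   0   2   0   0  -2 ]
  [ 0   0   0   1  -3  -4 ]
  [ 0   0   2  -2   6   6 ]
r2 -> 1/2·r2
  [ 1  -1  -2   1  -2  -3 ]
  [ 0   0   1   0   0  -1 ]
  [ 0   0   0   1  -3  -4 ]
  [ 0   0   2  -2   6   6 ]
r4 -> r4 − 2·r2
  [ 1  -1  -2   1  -2  -3 ]
  [ 0   0   1   0   0  -1 ]
  [ 0   0   0   1  -3  -4 ]
  [ 0   0   0  -2   6   8 ]
r4 -> r4 + 2·r3
  [ 1  -1  -2  1  -2  -3 ]
  [ 0   0   1  0   0  -1 ]
  [ 0   0   0  1  -3  -4 ]
  [ 0   0   0  0   0   0 ]
r1 -> r1 − r3
  [ 1  -1  -2  0   1   1 ]
  [ 0   0   1  0   0  -1 ]
  [ 0   0   0  1  -3  -4 ]
  [ 0   0   0  0   0   0 ]
r1 -> r1 + 2·r2
  [ 1  -1  0  0   1  -1 ]
  [ 0   0  1  0   0  -1 ]
  [ 0   0  0  1  -3  -4 ]
  [ 0   0  0  0   0   0 ]
Pivot columns are the columns containing a leading 1.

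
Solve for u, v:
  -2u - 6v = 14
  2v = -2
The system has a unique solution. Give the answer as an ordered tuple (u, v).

(-4, -1)

Form the augmented matrix and row-reduce:
  [ -2  -6  |  14 ]
  [  0   2  |  -2 ]
R1 → -1/2·R1
  [ 1  3  |  -7 ]
  [ 0  2  |  -2 ]
R2 → 1/2·R2
  [ 1  3  |  -7 ]
  [ 0  1  |  -1 ]
R1 → R1 − 3·R2
  [ 1  0  |  -4 ]
  [ 0  1  |  -1 ]
Reading off the last column: u = -4, v = -1.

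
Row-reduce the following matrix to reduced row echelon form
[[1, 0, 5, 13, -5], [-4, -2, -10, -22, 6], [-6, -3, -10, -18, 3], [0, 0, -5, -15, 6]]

[[1, 0, 0, -2, 1], [0, 1, 0, 0, 1], [0, 0, 1, 3, -6/5], [0, 0, 0, 0, 0]]

Add 4 times ρ1 to ρ2.
Add 6 times ρ1 to ρ3.
Multiply ρ2 by -1/2.
Add 3 times ρ2 to ρ3.
Multiply ρ3 by 1/5.
Add 5 times ρ3 to ρ4.
Add 5 times ρ3 to ρ2.
Subtract 5 times ρ3 from ρ1.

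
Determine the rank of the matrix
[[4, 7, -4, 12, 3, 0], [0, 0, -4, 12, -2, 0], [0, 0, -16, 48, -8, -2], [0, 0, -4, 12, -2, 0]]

rank = 3

ρ1 -> 1/4·ρ1
  [ 1  7/4   -1   3  3/4   0 ]
  [ 0    0   -4  12   -2   0 ]
  [ 0    0  -16  48   -8  -2 ]
  [ 0    0   -4  12   -2   0 ]
ρ2 -> -1/4·ρ2
  [ 1  7/4   -1   3  3/4   0 ]
  [ 0    0    1  -3  1/2   0 ]
  [ 0    0  -16  48   -8  -2 ]
  [ 0    0   -4  12   -2   0 ]
ρ3 -> ρ3 + 16·ρ2
  [ 1  7/4  -1   3  3/4   0 ]
  [ 0    0   1  -3  1/2   0 ]
  [ 0    0   0   0    0  -2 ]
  [ 0    0  -4  12   -2   0 ]
ρ4 -> ρ4 + 4·ρ2
  [ 1  7/4  -1   3  3/4   0 ]
  [ 0    0   1  -3  1/2   0 ]
  [ 0    0   0   0    0  -2 ]
  [ 0    0   0   0    0   0 ]
ρ3 -> -1/2·ρ3
  [ 1  7/4  -1   3  3/4  0 ]
  [ 0    0   1  -3  1/2  0 ]
  [ 0    0   0   0    0  1 ]
  [ 0    0   0   0    0  0 ]
ρ1 -> ρ1 + ρ2
  [ 1  7/4  0   0  5/4  0 ]
  [ 0    0  1  -3  1/2  0 ]
  [ 0    0  0   0    0  1 ]
  [ 0    0  0   0    0  0 ]
The reduced form has 3 nonzero rows.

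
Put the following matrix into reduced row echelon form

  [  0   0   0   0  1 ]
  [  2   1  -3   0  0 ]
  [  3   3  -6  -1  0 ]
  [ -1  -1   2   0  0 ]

[[1, 0, -1, 0, 0], [0, 1, -1, 0, 0], [0, 0, 0, 1, 0], [0, 0, 0, 0, 1]]

r1 <=> r2
  [  2   1  -3   0  0 ]
  [  0   0   0   0  1 ]
  [  3   3  -6  -1  0 ]
  [ -1  -1   2   0  0 ]
r1 → 1/2·r1
  [  1  1/2  -3/2   0  0 ]
  [  0    0     0   0  1 ]
  [  3    3    -6  -1  0 ]
  [ -1   -1     2   0  0 ]
r3 → r3 − 3·r1
  [  1  1/2  -3/2   0  0 ]
  [  0    0     0   0  1 ]
  [  0  3/2  -3/2  -1  0 ]
  [ -1   -1     2   0  0 ]
r4 → r4 + r1
  [ 1   1/2  -3/2   0  0 ]
  [ 0     0     0   0  1 ]
  [ 0   3/2  -3/2  -1  0 ]
  [ 0  -1/2   1/2   0  0 ]
r2 <=> r3
  [ 1   1/2  -3/2   0  0 ]
  [ 0   3/2  -3/2  -1  0 ]
  [ 0     0     0   0  1 ]
  [ 0  -1/2   1/2   0  0 ]
r2 → 2/3·r2
  [ 1   1/2  -3/2     0  0 ]
  [ 0     1    -1  -2/3  0 ]
  [ 0     0     0     0  1 ]
  [ 0  -1/2   1/2     0  0 ]
r4 → r4 + 1/2·r2
  [ 1  1/2  -3/2     0  0 ]
  [ 0    1    -1  -2/3  0 ]
  [ 0    0     0     0  1 ]
  [ 0    0     0  -1/3  0 ]
r3 <=> r4
  [ 1  1/2  -3/2     0  0 ]
  [ 0    1    -1  -2/3  0 ]
  [ 0    0     0  -1/3  0 ]
  [ 0    0     0     0  1 ]
r3 → -3·r3
  [ 1  1/2  -3/2     0  0 ]
  [ 0    1    -1  -2/3  0 ]
  [ 0    0     0     1  0 ]
  [ 0    0     0     0  1 ]
r2 → r2 + 2/3·r3
  [ 1  1/2  -3/2  0  0 ]
  [ 0    1    -1  0  0 ]
  [ 0    0     0  1  0 ]
  [ 0    0     0  0  1 ]
r1 → r1 − 1/2·r2
  [ 1  0  -1  0  0 ]
  [ 0  1  -1  0  0 ]
  [ 0  0   0  1  0 ]
  [ 0  0   0  0  1 ]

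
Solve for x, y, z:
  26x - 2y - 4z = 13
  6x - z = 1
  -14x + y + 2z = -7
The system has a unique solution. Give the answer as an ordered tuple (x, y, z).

(1/2, -4, 2)

Form the augmented matrix and row-reduce:
  [  26  -2  -4  |  13 ]
  [   6   0  -1  |   1 ]
  [ -14   1   2  |  -7 ]
R1 := 1/26·R1
  [   1  -1/13  -2/13  |  1/2 ]
  [   6      0     -1  |    1 ]
  [ -14      1      2  |   -7 ]
R2 := R2 − 6·R1
  [   1  -1/13  -2/13  |  1/2 ]
  [   0   6/13  -1/13  |   -2 ]
  [ -14      1      2  |   -7 ]
R3 := R3 + 14·R1
  [ 1  -1/13  -2/13  |  1/2 ]
  [ 0   6/13  -1/13  |   -2 ]
  [ 0  -1/13  -2/13  |    0 ]
R2 := 13/6·R2
  [ 1  -1/13  -2/13  |    1/2 ]
  [ 0      1   -1/6  |  -13/3 ]
  [ 0  -1/13  -2/13  |      0 ]
R3 := R3 + 1/13·R2
  [ 1  -1/13  -2/13  |    1/2 ]
  [ 0      1   -1/6  |  -13/3 ]
  [ 0      0   -1/6  |   -1/3 ]
R3 := -6·R3
  [ 1  -1/13  -2/13  |    1/2 ]
  [ 0      1   -1/6  |  -13/3 ]
  [ 0      0      1  |      2 ]
R2 := R2 + 1/6·R3
  [ 1  -1/13  -2/13  |  1/2 ]
  [ 0      1      0  |   -4 ]
  [ 0      0      1  |    2 ]
R1 := R1 + 2/13·R3
  [ 1  -1/13  0  |  21/26 ]
  [ 0      1  0  |     -4 ]
  [ 0      0  1  |      2 ]
R1 := R1 + 1/13·R2
  [ 1  0  0  |  1/2 ]
  [ 0  1  0  |   -4 ]
  [ 0  0  1  |    2 ]
Reading off the last column: x = 1/2, y = -4, z = 2.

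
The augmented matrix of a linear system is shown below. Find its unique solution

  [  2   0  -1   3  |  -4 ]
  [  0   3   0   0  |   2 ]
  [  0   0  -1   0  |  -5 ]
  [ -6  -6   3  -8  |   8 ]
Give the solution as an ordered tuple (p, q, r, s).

r1 -> 1/2·r1
  [  1   0  -1/2  3/2  |  -2 ]
  [  0   3     0    0  |   2 ]
  [  0   0    -1    0  |  -5 ]
  [ -6  -6     3   -8  |   8 ]
r4 -> r4 + 6·r1
  [ 1   0  -1/2  3/2  |  -2 ]
  [ 0   3     0    0  |   2 ]
  [ 0   0    -1    0  |  -5 ]
  [ 0  -6     0    1  |  -4 ]
r2 -> 1/3·r2
  [ 1   0  -1/2  3/2  |   -2 ]
  [ 0   1     0    0  |  2/3 ]
  [ 0   0    -1    0  |   -5 ]
  [ 0  -6     0    1  |   -4 ]
r4 -> r4 + 6·r2
  [ 1  0  -1/2  3/2  |   -2 ]
  [ 0  1     0    0  |  2/3 ]
  [ 0  0    -1    0  |   -5 ]
  [ 0  0     0    1  |    0 ]
r3 -> -1·r3
  [ 1  0  -1/2  3/2  |   -2 ]
  [ 0  1     0    0  |  2/3 ]
  [ 0  0     1    0  |    5 ]
  [ 0  0     0    1  |    0 ]
r1 -> r1 − 3/2·r4
  [ 1  0  -1/2  0  |   -2 ]
  [ 0  1     0  0  |  2/3 ]
  [ 0  0     1  0  |    5 ]
  [ 0  0     0  1  |    0 ]
r1 -> r1 + 1/2·r3
  [ 1  0  0  0  |  1/2 ]
  [ 0  1  0  0  |  2/3 ]
  [ 0  0  1  0  |    5 ]
  [ 0  0  0  1  |    0 ]
Reading off the last column: p = 1/2, q = 2/3, r = 5, s = 0.

(1/2, 2/3, 5, 0)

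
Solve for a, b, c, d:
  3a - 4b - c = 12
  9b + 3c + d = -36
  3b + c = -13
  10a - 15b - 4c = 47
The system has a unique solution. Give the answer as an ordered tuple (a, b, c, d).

(-2, -5, 2, 3)

Form the augmented matrix and row-reduce:
  [  3   -4  -1  0  |   12 ]
  [  0    9   3  1  |  -36 ]
  [  0    3   1  0  |  -13 ]
  [ 10  -15  -4  0  |   47 ]
R1 -> 1/3·R1
R4 -> R4 − 10·R1
R2 -> 1/9·R2
R3 -> R3 − 3·R2
R4 -> R4 + 5/3·R2
R3 ↔ R4
R3 -> -9·R3
R4 -> -3·R4
R3 -> R3 + 5/3·R4
R2 -> R2 − 1/9·R4
R2 -> R2 − 1/3·R3
R1 -> R1 + 1/3·R3
R1 -> R1 + 4/3·R2
Reading off the last column: a = -2, b = -5, c = 2, d = 3.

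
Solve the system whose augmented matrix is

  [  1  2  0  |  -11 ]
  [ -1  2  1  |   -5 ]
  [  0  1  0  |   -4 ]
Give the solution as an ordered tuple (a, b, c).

Add ρ1 to ρ2.
  [ 1  2  0  |  -11 ]
  [ 0  4  1  |  -16 ]
  [ 0  1  0  |   -4 ]
Multiply ρ2 by 1/4.
  [ 1  2    0  |  -11 ]
  [ 0  1  1/4  |   -4 ]
  [ 0  1    0  |   -4 ]
Subtract ρ2 from ρ3.
  [ 1  2     0  |  -11 ]
  [ 0  1   1/4  |   -4 ]
  [ 0  0  -1/4  |    0 ]
Multiply ρ3 by -4.
  [ 1  2    0  |  -11 ]
  [ 0  1  1/4  |   -4 ]
  [ 0  0    1  |    0 ]
Subtract 1/4 times ρ3 from ρ2.
  [ 1  2  0  |  -11 ]
  [ 0  1  0  |   -4 ]
  [ 0  0  1  |    0 ]
Subtract 2 times ρ2 from ρ1.
  [ 1  0  0  |  -3 ]
  [ 0  1  0  |  -4 ]
  [ 0  0  1  |   0 ]
Reading off the last column: a = -3, b = -4, c = 0.

(-3, -4, 0)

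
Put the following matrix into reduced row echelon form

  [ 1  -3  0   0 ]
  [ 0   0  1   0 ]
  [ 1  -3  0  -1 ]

r3 -> r3 − r1
  [ 1  -3  0   0 ]
  [ 0   0  1   0 ]
  [ 0   0  0  -1 ]
r3 -> -1·r3
  [ 1  -3  0  0 ]
  [ 0   0  1  0 ]
  [ 0   0  0  1 ]

[[1, -3, 0, 0], [0, 0, 1, 0], [0, 0, 0, 1]]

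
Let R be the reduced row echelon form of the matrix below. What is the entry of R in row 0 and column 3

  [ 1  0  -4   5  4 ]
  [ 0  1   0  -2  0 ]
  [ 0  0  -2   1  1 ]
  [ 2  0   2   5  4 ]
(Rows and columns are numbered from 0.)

R4 ← R4 − 2·R1
  [ 1  0  -4   5   4 ]
  [ 0  1   0  -2   0 ]
  [ 0  0  -2   1   1 ]
  [ 0  0  10  -5  -4 ]
R3 ← -1/2·R3
  [ 1  0  -4     5     4 ]
  [ 0  1   0    -2     0 ]
  [ 0  0   1  -1/2  -1/2 ]
  [ 0  0  10    -5    -4 ]
R4 ← R4 − 10·R3
  [ 1  0  -4     5     4 ]
  [ 0  1   0    -2     0 ]
  [ 0  0   1  -1/2  -1/2 ]
  [ 0  0   0     0     1 ]
R3 ← R3 + 1/2·R4
  [ 1  0  -4     5  4 ]
  [ 0  1   0    -2  0 ]
  [ 0  0   1  -1/2  0 ]
  [ 0  0   0     0  1 ]
R1 ← R1 − 4·R4
  [ 1  0  -4     5  0 ]
  [ 0  1   0    -2  0 ]
  [ 0  0   1  -1/2  0 ]
  [ 0  0   0     0  1 ]
R1 ← R1 + 4·R3
  [ 1  0  0     3  0 ]
  [ 0  1  0    -2  0 ]
  [ 0  0  1  -1/2  0 ]
  [ 0  0  0     0  1 ]

3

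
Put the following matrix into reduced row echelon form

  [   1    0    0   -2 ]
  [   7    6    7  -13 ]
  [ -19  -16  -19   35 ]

R2 := R2 − 7·R1
  [   1    0    0  -2 ]
  [   0    6    7   1 ]
  [ -19  -16  -19  35 ]
R3 := R3 + 19·R1
  [ 1    0    0  -2 ]
  [ 0    6    7   1 ]
  [ 0  -16  -19  -3 ]
R2 := 1/6·R2
  [ 1    0    0   -2 ]
  [ 0    1  7/6  1/6 ]
  [ 0  -16  -19   -3 ]
R3 := R3 + 16·R2
  [ 1  0     0    -2 ]
  [ 0  1   7/6   1/6 ]
  [ 0  0  -1/3  -1/3 ]
R3 := -3·R3
  [ 1  0    0   -2 ]
  [ 0  1  7/6  1/6 ]
  [ 0  0    1    1 ]
R2 := R2 − 7/6·R3
  [ 1  0  0  -2 ]
  [ 0  1  0  -1 ]
  [ 0  0  1   1 ]

[[1, 0, 0, -2], [0, 1, 0, -1], [0, 0, 1, 1]]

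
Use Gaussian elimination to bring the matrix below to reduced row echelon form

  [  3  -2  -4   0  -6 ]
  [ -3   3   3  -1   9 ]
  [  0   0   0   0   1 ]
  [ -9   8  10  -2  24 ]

ρ1 -> 1/3·ρ1
  [  1  -2/3  -4/3   0  -2 ]
  [ -3     3     3  -1   9 ]
  [  0     0     0   0   1 ]
  [ -9     8    10  -2  24 ]
ρ2 -> ρ2 + 3·ρ1
  [  1  -2/3  -4/3   0  -2 ]
  [  0     1    -1  -1   3 ]
  [  0     0     0   0   1 ]
  [ -9     8    10  -2  24 ]
ρ4 -> ρ4 + 9·ρ1
  [ 1  -2/3  -4/3   0  -2 ]
  [ 0     1    -1  -1   3 ]
  [ 0     0     0   0   1 ]
  [ 0     2    -2  -2   6 ]
ρ4 -> ρ4 − 2·ρ2
  [ 1  -2/3  -4/3   0  -2 ]
  [ 0     1    -1  -1   3 ]
  [ 0     0     0   0   1 ]
  [ 0     0     0   0   0 ]
ρ2 -> ρ2 − 3·ρ3
  [ 1  -2/3  -4/3   0  -2 ]
  [ 0     1    -1  -1   0 ]
  [ 0     0     0   0   1 ]
  [ 0     0     0   0   0 ]
ρ1 -> ρ1 + 2·ρ3
  [ 1  -2/3  -4/3   0  0 ]
  [ 0     1    -1  -1  0 ]
  [ 0     0     0   0  1 ]
  [ 0     0     0   0  0 ]
ρ1 -> ρ1 + 2/3·ρ2
  [ 1  0  -2  -2/3  0 ]
  [ 0  1  -1    -1  0 ]
  [ 0  0   0     0  1 ]
  [ 0  0   0     0  0 ]

[[1, 0, -2, -2/3, 0], [0, 1, -1, -1, 0], [0, 0, 0, 0, 1], [0, 0, 0, 0, 0]]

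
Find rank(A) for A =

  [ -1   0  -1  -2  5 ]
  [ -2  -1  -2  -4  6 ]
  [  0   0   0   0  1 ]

rank = 3

R1 ← -1·R1
  [  1   0   1   2  -5 ]
  [ -2  -1  -2  -4   6 ]
  [  0   0   0   0   1 ]
R2 ← R2 + 2·R1
  [ 1   0  1  2  -5 ]
  [ 0  -1  0  0  -4 ]
  [ 0   0  0  0   1 ]
R2 ← -1·R2
  [ 1  0  1  2  -5 ]
  [ 0  1  0  0   4 ]
  [ 0  0  0  0   1 ]
R2 ← R2 − 4·R3
  [ 1  0  1  2  -5 ]
  [ 0  1  0  0   0 ]
  [ 0  0  0  0   1 ]
R1 ← R1 + 5·R3
  [ 1  0  1  2  0 ]
  [ 0  1  0  0  0 ]
  [ 0  0  0  0  1 ]
The reduced form has 3 nonzero rows.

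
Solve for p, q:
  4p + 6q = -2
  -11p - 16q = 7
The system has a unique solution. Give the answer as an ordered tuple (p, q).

Form the augmented matrix and row-reduce:
  [   4    6  |  -2 ]
  [ -11  -16  |   7 ]
R1 ← 1/4·R1
  [   1  3/2  |  -1/2 ]
  [ -11  -16  |     7 ]
R2 ← R2 + 11·R1
  [ 1  3/2  |  -1/2 ]
  [ 0  1/2  |   3/2 ]
R2 ← 2·R2
  [ 1  3/2  |  -1/2 ]
  [ 0    1  |     3 ]
R1 ← R1 − 3/2·R2
  [ 1  0  |  -5 ]
  [ 0  1  |   3 ]
Reading off the last column: p = -5, q = 3.

(-5, 3)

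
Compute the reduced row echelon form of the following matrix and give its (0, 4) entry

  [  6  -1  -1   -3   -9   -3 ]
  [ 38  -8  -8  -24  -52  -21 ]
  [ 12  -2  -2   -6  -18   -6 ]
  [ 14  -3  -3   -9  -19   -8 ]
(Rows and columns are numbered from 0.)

-2

R1 ← 1/6·R1
  [  1  -1/6  -1/6  -1/2  -3/2  -1/2 ]
  [ 38    -8    -8   -24   -52   -21 ]
  [ 12    -2    -2    -6   -18    -6 ]
  [ 14    -3    -3    -9   -19    -8 ]
R2 ← R2 − 38·R1
  [  1  -1/6  -1/6  -1/2  -3/2  -1/2 ]
  [  0  -5/3  -5/3    -5     5    -2 ]
  [ 12    -2    -2    -6   -18    -6 ]
  [ 14    -3    -3    -9   -19    -8 ]
R3 ← R3 − 12·R1
  [  1  -1/6  -1/6  -1/2  -3/2  -1/2 ]
  [  0  -5/3  -5/3    -5     5    -2 ]
  [  0     0     0     0     0     0 ]
  [ 14    -3    -3    -9   -19    -8 ]
R4 ← R4 − 14·R1
  [ 1  -1/6  -1/6  -1/2  -3/2  -1/2 ]
  [ 0  -5/3  -5/3    -5     5    -2 ]
  [ 0     0     0     0     0     0 ]
  [ 0  -2/3  -2/3    -2     2    -1 ]
R2 ← -3/5·R2
  [ 1  -1/6  -1/6  -1/2  -3/2  -1/2 ]
  [ 0     1     1     3    -3   6/5 ]
  [ 0     0     0     0     0     0 ]
  [ 0  -2/3  -2/3    -2     2    -1 ]
R4 ← R4 + 2/3·R2
  [ 1  -1/6  -1/6  -1/2  -3/2  -1/2 ]
  [ 0     1     1     3    -3   6/5 ]
  [ 0     0     0     0     0     0 ]
  [ 0     0     0     0     0  -1/5 ]
R3 <-> R4
  [ 1  -1/6  -1/6  -1/2  -3/2  -1/2 ]
  [ 0     1     1     3    -3   6/5 ]
  [ 0     0     0     0     0  -1/5 ]
  [ 0     0     0     0     0     0 ]
R3 ← -5·R3
  [ 1  -1/6  -1/6  -1/2  -3/2  -1/2 ]
  [ 0     1     1     3    -3   6/5 ]
  [ 0     0     0     0     0     1 ]
  [ 0     0     0     0     0     0 ]
R2 ← R2 − 6/5·R3
  [ 1  -1/6  -1/6  -1/2  -3/2  -1/2 ]
  [ 0     1     1     3    -3     0 ]
  [ 0     0     0     0     0     1 ]
  [ 0     0     0     0     0     0 ]
R1 ← R1 + 1/2·R3
  [ 1  -1/6  -1/6  -1/2  -3/2  0 ]
  [ 0     1     1     3    -3  0 ]
  [ 0     0     0     0     0  1 ]
  [ 0     0     0     0     0  0 ]
R1 ← R1 + 1/6·R2
  [ 1  0  0  0  -2  0 ]
  [ 0  1  1  3  -3  0 ]
  [ 0  0  0  0   0  1 ]
  [ 0  0  0  0   0  0 ]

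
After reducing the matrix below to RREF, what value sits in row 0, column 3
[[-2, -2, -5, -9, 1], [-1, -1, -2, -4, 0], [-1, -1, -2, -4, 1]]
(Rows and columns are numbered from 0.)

2

r1 → -1/2·r1
r2 → r2 + r1
r3 → r3 + r1
r2 → 2·r2
r3 → r3 − 1/2·r2
r2 → r2 + r3
r1 → r1 + 1/2·r3
r1 → r1 − 5/2·r2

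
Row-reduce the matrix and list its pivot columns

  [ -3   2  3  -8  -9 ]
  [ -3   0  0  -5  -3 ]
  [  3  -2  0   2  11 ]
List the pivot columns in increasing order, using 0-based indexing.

R1 → -1/3·R1
R2 → R2 + 3·R1
R3 → R3 − 3·R1
R2 → -1/2·R2
R3 → 1/3·R3
R2 → R2 − 3/2·R3
R1 → R1 + R3
R1 → R1 + 2/3·R2
Pivot columns are the columns containing a leading 1.

0, 1, 2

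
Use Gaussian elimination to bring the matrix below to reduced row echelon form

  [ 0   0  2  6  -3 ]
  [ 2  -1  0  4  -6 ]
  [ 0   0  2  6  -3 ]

[[1, -1/2, 0, 2, -3], [0, 0, 1, 3, -3/2], [0, 0, 0, 0, 0]]

R1 ↔ R2
  [ 2  -1  0  4  -6 ]
  [ 0   0  2  6  -3 ]
  [ 0   0  2  6  -3 ]
R1 -> 1/2·R1
  [ 1  -1/2  0  2  -3 ]
  [ 0     0  2  6  -3 ]
  [ 0     0  2  6  -3 ]
R2 -> 1/2·R2
  [ 1  -1/2  0  2    -3 ]
  [ 0     0  1  3  -3/2 ]
  [ 0     0  2  6    -3 ]
R3 -> R3 − 2·R2
  [ 1  -1/2  0  2    -3 ]
  [ 0     0  1  3  -3/2 ]
  [ 0     0  0  0     0 ]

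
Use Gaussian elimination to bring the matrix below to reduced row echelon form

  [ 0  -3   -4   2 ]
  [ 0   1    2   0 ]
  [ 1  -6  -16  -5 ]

[[1, 0, 0, -1], [0, 1, 0, -2], [0, 0, 1, 1]]

r1 <=> r3
  [ 1  -6  -16  -5 ]
  [ 0   1    2   0 ]
  [ 0  -3   -4   2 ]
r3 → r3 + 3·r2
  [ 1  -6  -16  -5 ]
  [ 0   1    2   0 ]
  [ 0   0    2   2 ]
r3 → 1/2·r3
  [ 1  -6  -16  -5 ]
  [ 0   1    2   0 ]
  [ 0   0    1   1 ]
r2 → r2 − 2·r3
  [ 1  -6  -16  -5 ]
  [ 0   1    0  -2 ]
  [ 0   0    1   1 ]
r1 → r1 + 16·r3
  [ 1  -6  0  11 ]
  [ 0   1  0  -2 ]
  [ 0   0  1   1 ]
r1 → r1 + 6·r2
  [ 1  0  0  -1 ]
  [ 0  1  0  -2 ]
  [ 0  0  1   1 ]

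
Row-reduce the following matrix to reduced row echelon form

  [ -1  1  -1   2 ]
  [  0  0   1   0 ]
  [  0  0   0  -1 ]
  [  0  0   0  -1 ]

Multiply R1 by -1.
  [ 1  -1  1  -2 ]
  [ 0   0  1   0 ]
  [ 0   0  0  -1 ]
  [ 0   0  0  -1 ]
Multiply R3 by -1.
  [ 1  -1  1  -2 ]
  [ 0   0  1   0 ]
  [ 0   0  0   1 ]
  [ 0   0  0  -1 ]
Add R3 to R4.
  [ 1  -1  1  -2 ]
  [ 0   0  1   0 ]
  [ 0   0  0   1 ]
  [ 0   0  0   0 ]
Add 2 times R3 to R1.
  [ 1  -1  1  0 ]
  [ 0   0  1  0 ]
  [ 0   0  0  1 ]
  [ 0   0  0  0 ]
Subtract R2 from R1.
  [ 1  -1  0  0 ]
  [ 0   0  1  0 ]
  [ 0   0  0  1 ]
  [ 0   0  0  0 ]

[[1, -1, 0, 0], [0, 0, 1, 0], [0, 0, 0, 1], [0, 0, 0, 0]]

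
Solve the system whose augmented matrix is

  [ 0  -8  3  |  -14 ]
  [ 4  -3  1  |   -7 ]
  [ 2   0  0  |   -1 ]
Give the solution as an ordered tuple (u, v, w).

ρ1 ↔ ρ2
  [ 4  -3  1  |   -7 ]
  [ 0  -8  3  |  -14 ]
  [ 2   0  0  |   -1 ]
ρ1 → 1/4·ρ1
  [ 1  -3/4  1/4  |  -7/4 ]
  [ 0    -8    3  |   -14 ]
  [ 2     0    0  |    -1 ]
ρ3 → ρ3 − 2·ρ1
  [ 1  -3/4   1/4  |  -7/4 ]
  [ 0    -8     3  |   -14 ]
  [ 0   3/2  -1/2  |   5/2 ]
ρ2 → -1/8·ρ2
  [ 1  -3/4   1/4  |  -7/4 ]
  [ 0     1  -3/8  |   7/4 ]
  [ 0   3/2  -1/2  |   5/2 ]
ρ3 → ρ3 − 3/2·ρ2
  [ 1  -3/4   1/4  |  -7/4 ]
  [ 0     1  -3/8  |   7/4 ]
  [ 0     0  1/16  |  -1/8 ]
ρ3 → 16·ρ3
  [ 1  -3/4   1/4  |  -7/4 ]
  [ 0     1  -3/8  |   7/4 ]
  [ 0     0     1  |    -2 ]
ρ2 → ρ2 + 3/8·ρ3
  [ 1  -3/4  1/4  |  -7/4 ]
  [ 0     1    0  |     1 ]
  [ 0     0    1  |    -2 ]
ρ1 → ρ1 − 1/4·ρ3
  [ 1  -3/4  0  |  -5/4 ]
  [ 0     1  0  |     1 ]
  [ 0     0  1  |    -2 ]
ρ1 → ρ1 + 3/4·ρ2
  [ 1  0  0  |  -1/2 ]
  [ 0  1  0  |     1 ]
  [ 0  0  1  |    -2 ]
Reading off the last column: u = -1/2, v = 1, w = -2.

(-1/2, 1, -2)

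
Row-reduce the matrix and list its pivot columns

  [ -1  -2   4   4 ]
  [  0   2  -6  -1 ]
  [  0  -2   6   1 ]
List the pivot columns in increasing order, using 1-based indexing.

ρ1 -> -1·ρ1
  [ 1   2  -4  -4 ]
  [ 0   2  -6  -1 ]
  [ 0  -2   6   1 ]
ρ2 -> 1/2·ρ2
  [ 1   2  -4    -4 ]
  [ 0   1  -3  -1/2 ]
  [ 0  -2   6     1 ]
ρ3 -> ρ3 + 2·ρ2
  [ 1  2  -4    -4 ]
  [ 0  1  -3  -1/2 ]
  [ 0  0   0     0 ]
ρ1 -> ρ1 − 2·ρ2
  [ 1  0   2    -3 ]
  [ 0  1  -3  -1/2 ]
  [ 0  0   0     0 ]
Pivot columns are the columns containing a leading 1.

1, 2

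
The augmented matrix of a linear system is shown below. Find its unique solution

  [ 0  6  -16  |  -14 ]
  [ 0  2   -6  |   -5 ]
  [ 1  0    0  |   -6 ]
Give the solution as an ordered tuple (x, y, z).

ρ1 <=> ρ3
ρ2 := 1/2·ρ2
ρ3 := ρ3 − 6·ρ2
ρ3 := 1/2·ρ3
ρ2 := ρ2 + 3·ρ3
Reading off the last column: x = -6, y = -1, z = 1/2.

(-6, -1, 1/2)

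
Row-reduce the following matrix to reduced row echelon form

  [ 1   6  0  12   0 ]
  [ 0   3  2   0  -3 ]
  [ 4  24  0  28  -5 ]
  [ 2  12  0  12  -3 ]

r3 → r3 − 4·r1
  [ 1   6  0   12   0 ]
  [ 0   3  2    0  -3 ]
  [ 0   0  0  -20  -5 ]
  [ 2  12  0   12  -3 ]
r4 → r4 − 2·r1
  [ 1  6  0   12   0 ]
  [ 0  3  2    0  -3 ]
  [ 0  0  0  -20  -5 ]
  [ 0  0  0  -12  -3 ]
r2 → 1/3·r2
  [ 1  6    0   12   0 ]
  [ 0  1  2/3    0  -1 ]
  [ 0  0    0  -20  -5 ]
  [ 0  0    0  -12  -3 ]
r3 → -1/20·r3
  [ 1  6    0   12    0 ]
  [ 0  1  2/3    0   -1 ]
  [ 0  0    0    1  1/4 ]
  [ 0  0    0  -12   -3 ]
r4 → r4 + 12·r3
  [ 1  6    0  12    0 ]
  [ 0  1  2/3   0   -1 ]
  [ 0  0    0   1  1/4 ]
  [ 0  0    0   0    0 ]
r1 → r1 − 12·r3
  [ 1  6    0  0   -3 ]
  [ 0  1  2/3  0   -1 ]
  [ 0  0    0  1  1/4 ]
  [ 0  0    0  0    0 ]
r1 → r1 − 6·r2
  [ 1  0   -4  0    3 ]
  [ 0  1  2/3  0   -1 ]
  [ 0  0    0  1  1/4 ]
  [ 0  0    0  0    0 ]

[[1, 0, -4, 0, 3], [0, 1, 2/3, 0, -1], [0, 0, 0, 1, 1/4], [0, 0, 0, 0, 0]]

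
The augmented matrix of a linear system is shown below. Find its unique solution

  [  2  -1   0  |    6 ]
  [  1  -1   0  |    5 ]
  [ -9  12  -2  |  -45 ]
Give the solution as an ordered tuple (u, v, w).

Multiply r1 by 1/2.
  [  1  -1/2   0  |    3 ]
  [  1    -1   0  |    5 ]
  [ -9    12  -2  |  -45 ]
Subtract r1 from r2.
  [  1  -1/2   0  |    3 ]
  [  0  -1/2   0  |    2 ]
  [ -9    12  -2  |  -45 ]
Add 9 times r1 to r3.
  [ 1  -1/2   0  |    3 ]
  [ 0  -1/2   0  |    2 ]
  [ 0  15/2  -2  |  -18 ]
Multiply r2 by -2.
  [ 1  -1/2   0  |    3 ]
  [ 0     1   0  |   -4 ]
  [ 0  15/2  -2  |  -18 ]
Subtract 15/2 times r2 from r3.
  [ 1  -1/2   0  |   3 ]
  [ 0     1   0  |  -4 ]
  [ 0     0  -2  |  12 ]
Multiply r3 by -1/2.
  [ 1  -1/2  0  |   3 ]
  [ 0     1  0  |  -4 ]
  [ 0     0  1  |  -6 ]
Add 1/2 times r2 to r1.
  [ 1  0  0  |   1 ]
  [ 0  1  0  |  -4 ]
  [ 0  0  1  |  -6 ]
Reading off the last column: u = 1, v = -4, w = -6.

(1, -4, -6)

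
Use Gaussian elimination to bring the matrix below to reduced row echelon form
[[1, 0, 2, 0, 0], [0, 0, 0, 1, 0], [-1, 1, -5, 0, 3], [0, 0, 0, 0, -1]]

R3 -> R3 + R1
  [ 1  0   2  0   0 ]
  [ 0  0   0  1   0 ]
  [ 0  1  -3  0   3 ]
  [ 0  0   0  0  -1 ]
R2 <=> R3
  [ 1  0   2  0   0 ]
  [ 0  1  -3  0   3 ]
  [ 0  0   0  1   0 ]
  [ 0  0   0  0  -1 ]
R4 -> -1·R4
  [ 1  0   2  0  0 ]
  [ 0  1  -3  0  3 ]
  [ 0  0   0  1  0 ]
  [ 0  0   0  0  1 ]
R2 -> R2 − 3·R4
  [ 1  0   2  0  0 ]
  [ 0  1  -3  0  0 ]
  [ 0  0   0  1  0 ]
  [ 0  0   0  0  1 ]

[[1, 0, 2, 0, 0], [0, 1, -3, 0, 0], [0, 0, 0, 1, 0], [0, 0, 0, 0, 1]]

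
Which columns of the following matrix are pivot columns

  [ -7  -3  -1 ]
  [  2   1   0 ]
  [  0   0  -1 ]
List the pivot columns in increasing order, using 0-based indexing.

Multiply ρ1 by -1/7.
  [ 1  3/7  1/7 ]
  [ 2    1    0 ]
  [ 0    0   -1 ]
Subtract 2 times ρ1 from ρ2.
  [ 1  3/7   1/7 ]
  [ 0  1/7  -2/7 ]
  [ 0    0    -1 ]
Multiply ρ2 by 7.
  [ 1  3/7  1/7 ]
  [ 0    1   -2 ]
  [ 0    0   -1 ]
Multiply ρ3 by -1.
  [ 1  3/7  1/7 ]
  [ 0    1   -2 ]
  [ 0    0    1 ]
Add 2 times ρ3 to ρ2.
  [ 1  3/7  1/7 ]
  [ 0    1    0 ]
  [ 0    0    1 ]
Subtract 1/7 times ρ3 from ρ1.
  [ 1  3/7  0 ]
  [ 0    1  0 ]
  [ 0    0  1 ]
Subtract 3/7 times ρ2 from ρ1.
  [ 1  0  0 ]
  [ 0  1  0 ]
  [ 0  0  1 ]
Pivot columns are the columns containing a leading 1.

0, 1, 2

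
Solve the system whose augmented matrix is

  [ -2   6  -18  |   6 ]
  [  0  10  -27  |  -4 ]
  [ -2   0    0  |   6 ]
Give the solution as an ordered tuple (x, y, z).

r1 := -1/2·r1
  [  1  -3    9  |  -3 ]
  [  0  10  -27  |  -4 ]
  [ -2   0    0  |   6 ]
r3 := r3 + 2·r1
  [ 1  -3    9  |  -3 ]
  [ 0  10  -27  |  -4 ]
  [ 0  -6   18  |   0 ]
r2 := 1/10·r2
  [ 1  -3       9  |    -3 ]
  [ 0   1  -27/10  |  -2/5 ]
  [ 0  -6      18  |     0 ]
r3 := r3 + 6·r2
  [ 1  -3       9  |     -3 ]
  [ 0   1  -27/10  |   -2/5 ]
  [ 0   0     9/5  |  -12/5 ]
r3 := 5/9·r3
  [ 1  -3       9  |    -3 ]
  [ 0   1  -27/10  |  -2/5 ]
  [ 0   0       1  |  -4/3 ]
r2 := r2 + 27/10·r3
  [ 1  -3  9  |    -3 ]
  [ 0   1  0  |    -4 ]
  [ 0   0  1  |  -4/3 ]
r1 := r1 − 9·r3
  [ 1  -3  0  |     9 ]
  [ 0   1  0  |    -4 ]
  [ 0   0  1  |  -4/3 ]
r1 := r1 + 3·r2
  [ 1  0  0  |    -3 ]
  [ 0  1  0  |    -4 ]
  [ 0  0  1  |  -4/3 ]
Reading off the last column: x = -3, y = -4, z = -4/3.

(-3, -4, -4/3)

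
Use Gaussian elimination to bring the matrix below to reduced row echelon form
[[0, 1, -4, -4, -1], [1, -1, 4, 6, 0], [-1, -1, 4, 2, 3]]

[[1, 0, 0, 2, 0], [0, 1, -4, -4, 0], [0, 0, 0, 0, 1]]

ρ1 <-> ρ2
  [  1  -1   4   6   0 ]
  [  0   1  -4  -4  -1 ]
  [ -1  -1   4   2   3 ]
ρ3 -> ρ3 + ρ1
  [ 1  -1   4   6   0 ]
  [ 0   1  -4  -4  -1 ]
  [ 0  -2   8   8   3 ]
ρ3 -> ρ3 + 2·ρ2
  [ 1  -1   4   6   0 ]
  [ 0   1  -4  -4  -1 ]
  [ 0   0   0   0   1 ]
ρ2 -> ρ2 + ρ3
  [ 1  -1   4   6  0 ]
  [ 0   1  -4  -4  0 ]
  [ 0   0   0   0  1 ]
ρ1 -> ρ1 + ρ2
  [ 1  0   0   2  0 ]
  [ 0  1  -4  -4  0 ]
  [ 0  0   0   0  1 ]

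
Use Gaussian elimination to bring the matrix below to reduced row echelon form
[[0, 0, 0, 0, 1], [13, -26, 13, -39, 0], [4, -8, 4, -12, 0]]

Swap r1 and r2.
  [ 13  -26  13  -39  0 ]
  [  0    0   0    0  1 ]
  [  4   -8   4  -12  0 ]
Multiply r1 by 1/13.
  [ 1  -2  1   -3  0 ]
  [ 0   0  0    0  1 ]
  [ 4  -8  4  -12  0 ]
Subtract 4 times r1 from r3.
  [ 1  -2  1  -3  0 ]
  [ 0   0  0   0  1 ]
  [ 0   0  0   0  0 ]

[[1, -2, 1, -3, 0], [0, 0, 0, 0, 1], [0, 0, 0, 0, 0]]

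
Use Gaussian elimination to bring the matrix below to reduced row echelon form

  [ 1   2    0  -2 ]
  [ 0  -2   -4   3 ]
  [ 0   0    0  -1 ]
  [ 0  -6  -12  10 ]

[[1, 0, -4, 0], [0, 1, 2, 0], [0, 0, 0, 1], [0, 0, 0, 0]]

Multiply R2 by -1/2.
Add 6 times R2 to R4.
Multiply R3 by -1.
Subtract R3 from R4.
Add 3/2 times R3 to R2.
Add 2 times R3 to R1.
Subtract 2 times R2 from R1.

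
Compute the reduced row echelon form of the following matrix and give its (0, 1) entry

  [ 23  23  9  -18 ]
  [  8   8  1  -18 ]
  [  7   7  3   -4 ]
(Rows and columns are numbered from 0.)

r1 -> 1/23·r1
r2 -> r2 − 8·r1
r3 -> r3 − 7·r1
r2 -> -23/49·r2
r3 -> r3 − 6/23·r2
r3 -> 49/2·r3
r2 -> r2 − 270/49·r3
r1 -> r1 + 18/23·r3
r1 -> r1 − 9/23·r2

1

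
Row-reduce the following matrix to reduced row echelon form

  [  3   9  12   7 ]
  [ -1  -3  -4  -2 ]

R1 -> 1/3·R1
R2 -> R2 + R1
R2 -> 3·R2
R1 -> R1 − 7/3·R2

[[1, 3, 4, 0], [0, 0, 0, 1]]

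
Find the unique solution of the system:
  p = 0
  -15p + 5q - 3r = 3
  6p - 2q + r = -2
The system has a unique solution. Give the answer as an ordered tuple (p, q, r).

(0, 3, 4)

Form the augmented matrix and row-reduce:
  [   1   0   0  |   0 ]
  [ -15   5  -3  |   3 ]
  [   6  -2   1  |  -2 ]
ρ2 -> ρ2 + 15·ρ1
ρ3 -> ρ3 − 6·ρ1
ρ2 -> 1/5·ρ2
ρ3 -> ρ3 + 2·ρ2
ρ3 -> -5·ρ3
ρ2 -> ρ2 + 3/5·ρ3
Reading off the last column: p = 0, q = 3, r = 4.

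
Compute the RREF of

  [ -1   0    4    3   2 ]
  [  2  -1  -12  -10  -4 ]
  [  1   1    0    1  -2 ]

r1 → -1·r1
  [ 1   0   -4   -3  -2 ]
  [ 2  -1  -12  -10  -4 ]
  [ 1   1    0    1  -2 ]
r2 → r2 − 2·r1
  [ 1   0  -4  -3  -2 ]
  [ 0  -1  -4  -4   0 ]
  [ 1   1   0   1  -2 ]
r3 → r3 − r1
  [ 1   0  -4  -3  -2 ]
  [ 0  -1  -4  -4   0 ]
  [ 0   1   4   4   0 ]
r2 → -1·r2
  [ 1  0  -4  -3  -2 ]
  [ 0  1   4   4   0 ]
  [ 0  1   4   4   0 ]
r3 → r3 − r2
  [ 1  0  -4  -3  -2 ]
  [ 0  1   4   4   0 ]
  [ 0  0   0   0   0 ]

[[1, 0, -4, -3, -2], [0, 1, 4, 4, 0], [0, 0, 0, 0, 0]]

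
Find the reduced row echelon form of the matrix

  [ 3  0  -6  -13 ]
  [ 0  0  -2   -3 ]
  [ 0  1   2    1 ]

R1 → 1/3·R1
  [ 1  0  -2  -13/3 ]
  [ 0  0  -2     -3 ]
  [ 0  1   2      1 ]
R2 <=> R3
  [ 1  0  -2  -13/3 ]
  [ 0  1   2      1 ]
  [ 0  0  -2     -3 ]
R3 → -1/2·R3
  [ 1  0  -2  -13/3 ]
  [ 0  1   2      1 ]
  [ 0  0   1    3/2 ]
R2 → R2 − 2·R3
  [ 1  0  -2  -13/3 ]
  [ 0  1   0     -2 ]
  [ 0  0   1    3/2 ]
R1 → R1 + 2·R3
  [ 1  0  0  -4/3 ]
  [ 0  1  0    -2 ]
  [ 0  0  1   3/2 ]

[[1, 0, 0, -4/3], [0, 1, 0, -2], [0, 0, 1, 3/2]]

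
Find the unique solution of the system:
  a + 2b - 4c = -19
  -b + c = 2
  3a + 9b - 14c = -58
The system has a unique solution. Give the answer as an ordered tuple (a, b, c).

(-5, 3, 5)

Form the augmented matrix and row-reduce:
  [ 1   2   -4  |  -19 ]
  [ 0  -1    1  |    2 ]
  [ 3   9  -14  |  -58 ]
ρ3 ← ρ3 − 3·ρ1
  [ 1   2  -4  |  -19 ]
  [ 0  -1   1  |    2 ]
  [ 0   3  -2  |   -1 ]
ρ2 ← -1·ρ2
  [ 1  2  -4  |  -19 ]
  [ 0  1  -1  |   -2 ]
  [ 0  3  -2  |   -1 ]
ρ3 ← ρ3 − 3·ρ2
  [ 1  2  -4  |  -19 ]
  [ 0  1  -1  |   -2 ]
  [ 0  0   1  |    5 ]
ρ2 ← ρ2 + ρ3
  [ 1  2  -4  |  -19 ]
  [ 0  1   0  |    3 ]
  [ 0  0   1  |    5 ]
ρ1 ← ρ1 + 4·ρ3
  [ 1  2  0  |  1 ]
  [ 0  1  0  |  3 ]
  [ 0  0  1  |  5 ]
ρ1 ← ρ1 − 2·ρ2
  [ 1  0  0  |  -5 ]
  [ 0  1  0  |   3 ]
  [ 0  0  1  |   5 ]
Reading off the last column: a = -5, b = 3, c = 5.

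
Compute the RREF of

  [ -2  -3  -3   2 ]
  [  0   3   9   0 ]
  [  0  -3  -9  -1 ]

r1 -> -1/2·r1
r2 -> 1/3·r2
r3 -> r3 + 3·r2
r3 -> -1·r3
r1 -> r1 + r3
r1 -> r1 − 3/2·r2

[[1, 0, -3, 0], [0, 1, 3, 0], [0, 0, 0, 1]]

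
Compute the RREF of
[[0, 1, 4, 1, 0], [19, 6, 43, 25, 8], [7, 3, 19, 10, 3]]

ρ1 <=> ρ2
  [ 19  6  43  25  8 ]
  [  0  1   4   1  0 ]
  [  7  3  19  10  3 ]
ρ1 → 1/19·ρ1
  [ 1  6/19  43/19  25/19  8/19 ]
  [ 0     1      4      1     0 ]
  [ 7     3     19     10     3 ]
ρ3 → ρ3 − 7·ρ1
  [ 1   6/19  43/19  25/19  8/19 ]
  [ 0      1      4      1     0 ]
  [ 0  15/19  60/19  15/19  1/19 ]
ρ3 → ρ3 − 15/19·ρ2
  [ 1  6/19  43/19  25/19  8/19 ]
  [ 0     1      4      1     0 ]
  [ 0     0      0      0  1/19 ]
ρ3 → 19·ρ3
  [ 1  6/19  43/19  25/19  8/19 ]
  [ 0     1      4      1     0 ]
  [ 0     0      0      0     1 ]
ρ1 → ρ1 − 8/19·ρ3
  [ 1  6/19  43/19  25/19  0 ]
  [ 0     1      4      1  0 ]
  [ 0     0      0      0  1 ]
ρ1 → ρ1 − 6/19·ρ2
  [ 1  0  1  1  0 ]
  [ 0  1  4  1  0 ]
  [ 0  0  0  0  1 ]

[[1, 0, 1, 1, 0], [0, 1, 4, 1, 0], [0, 0, 0, 0, 1]]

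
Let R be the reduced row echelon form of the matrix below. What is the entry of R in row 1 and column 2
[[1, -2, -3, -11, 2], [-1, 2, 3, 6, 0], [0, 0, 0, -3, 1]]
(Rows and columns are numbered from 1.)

-2

R2 := R2 + R1
R2 := -1/5·R2
R3 := R3 + 3·R2
R3 := -5·R3
R2 := R2 + 2/5·R3
R1 := R1 − 2·R3
R1 := R1 + 11·R2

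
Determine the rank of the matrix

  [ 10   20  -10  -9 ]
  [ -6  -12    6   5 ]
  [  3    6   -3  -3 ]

r1 -> 1/10·r1
  [  1    2  -1  -9/10 ]
  [ -6  -12   6      5 ]
  [  3    6  -3     -3 ]
r2 -> r2 + 6·r1
  [ 1  2  -1  -9/10 ]
  [ 0  0   0   -2/5 ]
  [ 3  6  -3     -3 ]
r3 -> r3 − 3·r1
  [ 1  2  -1  -9/10 ]
  [ 0  0   0   -2/5 ]
  [ 0  0   0  -3/10 ]
r2 -> -5/2·r2
  [ 1  2  -1  -9/10 ]
  [ 0  0   0      1 ]
  [ 0  0   0  -3/10 ]
r3 -> r3 + 3/10·r2
  [ 1  2  -1  -9/10 ]
  [ 0  0   0      1 ]
  [ 0  0   0      0 ]
r1 -> r1 + 9/10·r2
  [ 1  2  -1  0 ]
  [ 0  0   0  1 ]
  [ 0  0   0  0 ]
The reduced form has 2 nonzero rows.

rank = 2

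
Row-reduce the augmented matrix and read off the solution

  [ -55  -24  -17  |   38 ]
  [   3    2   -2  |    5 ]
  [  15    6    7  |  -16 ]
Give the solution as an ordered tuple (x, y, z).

(-3, 6, -1)

R1 → -1/55·R1
  [  1  24/55  17/55  |  -38/55 ]
  [  3      2     -2  |       5 ]
  [ 15      6      7  |     -16 ]
R2 → R2 − 3·R1
  [  1  24/55    17/55  |  -38/55 ]
  [  0  38/55  -161/55  |  389/55 ]
  [ 15      6        7  |     -16 ]
R3 → R3 − 15·R1
  [ 1  24/55    17/55  |  -38/55 ]
  [ 0  38/55  -161/55  |  389/55 ]
  [ 0  -6/11    26/11  |  -62/11 ]
R2 → 55/38·R2
  [ 1  24/55    17/55  |  -38/55 ]
  [ 0      1  -161/38  |  389/38 ]
  [ 0  -6/11    26/11  |  -62/11 ]
R3 → R3 + 6/11·R2
  [ 1  24/55    17/55  |  -38/55 ]
  [ 0      1  -161/38  |  389/38 ]
  [ 0      0     1/19  |   -1/19 ]
R3 → 19·R3
  [ 1  24/55    17/55  |  -38/55 ]
  [ 0      1  -161/38  |  389/38 ]
  [ 0      0        1  |      -1 ]
R2 → R2 + 161/38·R3
  [ 1  24/55  17/55  |  -38/55 ]
  [ 0      1      0  |       6 ]
  [ 0      0      1  |      -1 ]
R1 → R1 − 17/55·R3
  [ 1  24/55  0  |  -21/55 ]
  [ 0      1  0  |       6 ]
  [ 0      0  1  |      -1 ]
R1 → R1 − 24/55·R2
  [ 1  0  0  |  -3 ]
  [ 0  1  0  |   6 ]
  [ 0  0  1  |  -1 ]
Reading off the last column: x = -3, y = 6, z = -1.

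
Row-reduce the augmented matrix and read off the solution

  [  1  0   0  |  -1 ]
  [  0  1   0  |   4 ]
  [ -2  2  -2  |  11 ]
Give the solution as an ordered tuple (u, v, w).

(-1, 4, -1/2)

R3 → R3 + 2·R1
  [ 1  0   0  |  -1 ]
  [ 0  1   0  |   4 ]
  [ 0  2  -2  |   9 ]
R3 → R3 − 2·R2
  [ 1  0   0  |  -1 ]
  [ 0  1   0  |   4 ]
  [ 0  0  -2  |   1 ]
R3 → -1/2·R3
  [ 1  0  0  |    -1 ]
  [ 0  1  0  |     4 ]
  [ 0  0  1  |  -1/2 ]
Reading off the last column: u = -1, v = 4, w = -1/2.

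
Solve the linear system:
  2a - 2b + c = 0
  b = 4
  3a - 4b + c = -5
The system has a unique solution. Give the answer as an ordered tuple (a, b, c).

Form the augmented matrix and row-reduce:
  [ 2  -2  1  |   0 ]
  [ 0   1  0  |   4 ]
  [ 3  -4  1  |  -5 ]
Multiply R1 by 1/2.
  [ 1  -1  1/2  |   0 ]
  [ 0   1    0  |   4 ]
  [ 3  -4    1  |  -5 ]
Subtract 3 times R1 from R3.
  [ 1  -1   1/2  |   0 ]
  [ 0   1     0  |   4 ]
  [ 0  -1  -1/2  |  -5 ]
Add R2 to R3.
  [ 1  -1   1/2  |   0 ]
  [ 0   1     0  |   4 ]
  [ 0   0  -1/2  |  -1 ]
Multiply R3 by -2.
  [ 1  -1  1/2  |  0 ]
  [ 0   1    0  |  4 ]
  [ 0   0    1  |  2 ]
Subtract 1/2 times R3 from R1.
  [ 1  -1  0  |  -1 ]
  [ 0   1  0  |   4 ]
  [ 0   0  1  |   2 ]
Add R2 to R1.
  [ 1  0  0  |  3 ]
  [ 0  1  0  |  4 ]
  [ 0  0  1  |  2 ]
Reading off the last column: a = 3, b = 4, c = 2.

(3, 4, 2)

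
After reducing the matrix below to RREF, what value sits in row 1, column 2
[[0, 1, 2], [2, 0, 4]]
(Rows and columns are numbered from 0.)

2

ρ1 <-> ρ2
  [ 2  0  4 ]
  [ 0  1  2 ]
ρ1 → 1/2·ρ1
  [ 1  0  2 ]
  [ 0  1  2 ]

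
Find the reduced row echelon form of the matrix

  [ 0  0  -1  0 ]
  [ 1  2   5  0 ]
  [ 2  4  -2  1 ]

[[1, 2, 0, 0], [0, 0, 1, 0], [0, 0, 0, 1]]

R1 <-> R2
  [ 1  2   5  0 ]
  [ 0  0  -1  0 ]
  [ 2  4  -2  1 ]
R3 ← R3 − 2·R1
  [ 1  2    5  0 ]
  [ 0  0   -1  0 ]
  [ 0  0  -12  1 ]
R2 ← -1·R2
  [ 1  2    5  0 ]
  [ 0  0    1  0 ]
  [ 0  0  -12  1 ]
R3 ← R3 + 12·R2
  [ 1  2  5  0 ]
  [ 0  0  1  0 ]
  [ 0  0  0  1 ]
R1 ← R1 − 5·R2
  [ 1  2  0  0 ]
  [ 0  0  1  0 ]
  [ 0  0  0  1 ]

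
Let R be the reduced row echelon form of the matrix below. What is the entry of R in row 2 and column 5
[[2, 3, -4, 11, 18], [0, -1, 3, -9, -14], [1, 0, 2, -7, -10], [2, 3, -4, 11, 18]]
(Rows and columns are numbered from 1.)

2

R1 ← 1/2·R1
  [ 1  3/2  -2  11/2    9 ]
  [ 0   -1   3    -9  -14 ]
  [ 1    0   2    -7  -10 ]
  [ 2    3  -4    11   18 ]
R3 ← R3 − R1
  [ 1   3/2  -2   11/2    9 ]
  [ 0    -1   3     -9  -14 ]
  [ 0  -3/2   4  -25/2  -19 ]
  [ 2     3  -4     11   18 ]
R4 ← R4 − 2·R1
  [ 1   3/2  -2   11/2    9 ]
  [ 0    -1   3     -9  -14 ]
  [ 0  -3/2   4  -25/2  -19 ]
  [ 0     0   0      0    0 ]
R2 ← -1·R2
  [ 1   3/2  -2   11/2    9 ]
  [ 0     1  -3      9   14 ]
  [ 0  -3/2   4  -25/2  -19 ]
  [ 0     0   0      0    0 ]
R3 ← R3 + 3/2·R2
  [ 1  3/2    -2  11/2   9 ]
  [ 0    1    -3     9  14 ]
  [ 0    0  -1/2     1   2 ]
  [ 0    0     0     0   0 ]
R3 ← -2·R3
  [ 1  3/2  -2  11/2   9 ]
  [ 0    1  -3     9  14 ]
  [ 0    0   1    -2  -4 ]
  [ 0    0   0     0   0 ]
R2 ← R2 + 3·R3
  [ 1  3/2  -2  11/2   9 ]
  [ 0    1   0     3   2 ]
  [ 0    0   1    -2  -4 ]
  [ 0    0   0     0   0 ]
R1 ← R1 + 2·R3
  [ 1  3/2  0  3/2   1 ]
  [ 0    1  0    3   2 ]
  [ 0    0  1   -2  -4 ]
  [ 0    0  0    0   0 ]
R1 ← R1 − 3/2·R2
  [ 1  0  0  -3  -2 ]
  [ 0  1  0   3   2 ]
  [ 0  0  1  -2  -4 ]
  [ 0  0  0   0   0 ]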